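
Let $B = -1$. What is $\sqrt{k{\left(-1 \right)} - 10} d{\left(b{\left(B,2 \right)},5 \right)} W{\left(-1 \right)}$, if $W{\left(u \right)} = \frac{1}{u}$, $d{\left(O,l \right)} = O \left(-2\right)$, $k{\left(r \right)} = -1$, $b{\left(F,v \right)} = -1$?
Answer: $- 2 i \sqrt{11} \approx - 6.6332 i$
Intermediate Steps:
$d{\left(O,l \right)} = - 2 O$
$\sqrt{k{\left(-1 \right)} - 10} d{\left(b{\left(B,2 \right)},5 \right)} W{\left(-1 \right)} = \frac{\sqrt{-1 - 10} \left(\left(-2\right) \left(-1\right)\right)}{-1} = \sqrt{-11} \cdot 2 \left(-1\right) = i \sqrt{11} \cdot 2 \left(-1\right) = 2 i \sqrt{11} \left(-1\right) = - 2 i \sqrt{11}$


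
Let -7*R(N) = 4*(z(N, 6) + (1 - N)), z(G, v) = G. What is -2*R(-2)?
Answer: 8/7 ≈ 1.1429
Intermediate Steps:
R(N) = -4/7 (R(N) = -4*(N + (1 - N))/7 = -4/7)
-2*R(-2) = -2*(-4/7) = 8/7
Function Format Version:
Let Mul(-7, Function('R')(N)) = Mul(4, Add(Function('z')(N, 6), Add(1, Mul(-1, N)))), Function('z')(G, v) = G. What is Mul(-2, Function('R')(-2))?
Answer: Rational(8, 7) ≈ 1.1429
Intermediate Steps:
Function('R')(N) = Rational(-4, 7) (Function('R')(N) = Mul(Rational(-1, 7), Mul(4, Add(N, Add(1, Mul(-1, N))))) = Mul(Rational(-1, 7), Mul(4, 1)) = Mul(Rational(-1, 7), 4) = Rational(-4, 7))
Mul(-2, Function('R')(-2)) = Mul(-2, Rational(-4, 7)) = Rational(8, 7)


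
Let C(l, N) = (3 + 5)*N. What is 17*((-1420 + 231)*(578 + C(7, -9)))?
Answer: -10227778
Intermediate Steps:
C(l, N) = 8*N
17*((-1420 + 231)*(578 + C(7, -9))) = 17*((-1420 + 231)*(578 + 8*(-9))) = 17*(-1189*(578 - 72)) = 17*(-1189*506) = 17*(-601634) = -10227778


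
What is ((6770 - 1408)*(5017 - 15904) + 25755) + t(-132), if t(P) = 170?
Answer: -58350169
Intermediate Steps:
((6770 - 1408)*(5017 - 15904) + 25755) + t(-132) = ((6770 - 1408)*(5017 - 15904) + 25755) + 170 = (5362*(-10887) + 25755) + 170 = (-58376094 + 25755) + 170 = -58350339 + 170 = -58350169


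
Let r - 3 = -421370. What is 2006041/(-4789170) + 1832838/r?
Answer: -9623052242507/2017998195390 ≈ -4.7686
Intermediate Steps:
r = -421367 (r = 3 - 421370 = -421367)
2006041/(-4789170) + 1832838/r = 2006041/(-4789170) + 1832838/(-421367) = 2006041*(-1/4789170) + 1832838*(-1/421367) = -2006041/4789170 - 1832838/421367 = -9623052242507/2017998195390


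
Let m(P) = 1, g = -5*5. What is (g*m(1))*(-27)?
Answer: 675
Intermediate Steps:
g = -25
(g*m(1))*(-27) = -25*1*(-27) = -25*(-27) = 675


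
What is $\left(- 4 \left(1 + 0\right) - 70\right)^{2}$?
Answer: $5476$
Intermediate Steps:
$\left(- 4 \left(1 + 0\right) - 70\right)^{2} = \left(\left(-4\right) 1 - 70\right)^{2} = \left(-4 - 70\right)^{2} = \left(-74\right)^{2} = 5476$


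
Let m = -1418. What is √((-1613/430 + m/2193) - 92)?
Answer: I*√46360085790/21930 ≈ 9.8182*I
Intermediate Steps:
√((-1613/430 + m/2193) - 92) = √((-1613/430 - 1418/2193) - 92) = √(-96443/21930 - 92) = √(-2114003/21930) = I*√46360085790/21930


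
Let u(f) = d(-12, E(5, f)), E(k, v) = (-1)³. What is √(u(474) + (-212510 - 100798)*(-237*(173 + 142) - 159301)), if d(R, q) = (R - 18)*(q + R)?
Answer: √73300286838 ≈ 2.7074e+5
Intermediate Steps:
E(k, v) = -1
d(R, q) = (-18 + R)*(R + q)
u(f) = 390 (u(f) = (-12)² - 18*(-12) - 18*(-1) - 12*(-1) = 144 + 216 + 18 + 12 = 390)
√(u(474) + (-212510 - 100798)*(-237*(173 + 142) - 159301)) = √(390 + (-212510 - 100798)*(-237*(173 + 142) - 159301)) = √(390 - 313308*(-237*315 - 159301)) = √(390 - 313308*(-74655 - 159301)) = √(390 - 313308*(-233956)) = √(390 + 73300286448) = √73300286838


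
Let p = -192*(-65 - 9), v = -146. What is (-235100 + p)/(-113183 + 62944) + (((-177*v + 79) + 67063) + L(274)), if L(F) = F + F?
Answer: 671310720/7177 ≈ 93536.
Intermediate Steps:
L(F) = 2*F
p = 14208 (p = -192*(-74) = 14208)
(-235100 + p)/(-113183 + 62944) + (((-177*v + 79) + 67063) + L(274)) = (-235100 + 14208)/(-113183 + 62944) + (((-177*(-146) + 79) + 67063) + 2*274) = -220892/(-50239) + (((25842 + 79) + 67063) + 548) = -220892*(-1/50239) + ((25921 + 67063) + 548) = 31556/7177 + (92984 + 548) = 31556/7177 + 93532 = 671310720/7177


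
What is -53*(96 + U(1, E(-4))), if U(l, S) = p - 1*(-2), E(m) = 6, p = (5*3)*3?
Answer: -7579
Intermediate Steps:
p = 45 (p = 15*3 = 45)
U(l, S) = 47 (U(l, S) = 45 - 1*(-2) = 45 + 2 = 47)
-53*(96 + U(1, E(-4))) = -53*(96 + 47) = -53*143 = -7579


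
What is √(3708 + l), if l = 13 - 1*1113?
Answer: 4*√163 ≈ 51.069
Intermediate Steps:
l = -1100 (l = 13 - 1113 = -1100)
√(3708 + l) = √(3708 - 1100) = √2608 = 4*√163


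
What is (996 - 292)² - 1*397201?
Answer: 98415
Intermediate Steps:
(996 - 292)² - 1*397201 = 704² - 397201 = 495616 - 397201 = 98415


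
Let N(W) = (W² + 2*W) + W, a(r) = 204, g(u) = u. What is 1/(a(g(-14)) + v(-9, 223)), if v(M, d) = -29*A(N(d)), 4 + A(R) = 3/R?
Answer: 50398/16127273 ≈ 0.0031250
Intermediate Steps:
N(W) = W² + 3*W
A(R) = -4 + 3/R
v(M, d) = 116 - 87/(d*(3 + d)) (v(M, d) = -29*(-4 + 3/((d*(3 + d)))) = -29*(-4 + 3*(1/(d*(3 + d)))) = -29*(-4 + 3/(d*(3 + d))) = 116 - 87/(d*(3 + d)))
1/(a(g(-14)) + v(-9, 223)) = 1/(204 + 29*(-3 + 4*223*(3 + 223))/(223*(3 + 223))) = 1/(204 + 29*(1/223)*(-3 + 4*223*226)/226) = 1/(204 + 29*(1/223)*(1/226)*(-3 + 201592)) = 1/(204 + 29*(1/223)*(1/226)*201589) = 1/(204 + 5846081/50398) = 1/(16127273/50398) = 50398/16127273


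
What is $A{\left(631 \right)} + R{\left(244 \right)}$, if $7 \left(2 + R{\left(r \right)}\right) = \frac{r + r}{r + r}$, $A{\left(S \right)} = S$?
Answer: $\frac{4404}{7} \approx 629.14$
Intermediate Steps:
$R{\left(r \right)} = - \frac{13}{7}$ ($R{\left(r \right)} = -2 + \frac{\left(r + r\right) \frac{1}{r + r}}{7} = -2 + \frac{2 r \frac{1}{2 r}}{7} = -2 + \frac{1}{7} \cdot 1 = -2 + \frac{1}{7} = - \frac{13}{7}$)
$A{\left(631 \right)} + R{\left(244 \right)} = 631 - \frac{13}{7} = \frac{4404}{7}$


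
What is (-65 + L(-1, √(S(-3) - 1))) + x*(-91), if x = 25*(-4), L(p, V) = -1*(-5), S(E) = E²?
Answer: 9040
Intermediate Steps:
L(p, V) = 5
x = -100
(-65 + L(-1, √(S(-3) - 1))) + x*(-91) = (-65 + 5) - 100*(-91) = -60 + 9100 = 9040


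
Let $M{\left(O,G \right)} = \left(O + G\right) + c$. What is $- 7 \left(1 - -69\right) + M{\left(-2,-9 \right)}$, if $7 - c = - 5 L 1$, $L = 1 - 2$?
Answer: $-499$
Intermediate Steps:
$L = -1$ ($L = 1 - 2 = -1$)
$c = 2$ ($c = 7 - \left(-5\right) \left(-1\right) 1 = 7 - 5 \cdot 1 = 7 - 5 = 2$)
$M{\left(O,G \right)} = 2 + G + O$ ($M{\left(O,G \right)} = \left(O + G\right) + 2 = \left(G + O\right) + 2 = 2 + G + O$)
$- 7 \left(1 - -69\right) + M{\left(-2,-9 \right)} = - 7 \left(1 - -69\right) - 9 = - 7 \left(1 + 69\right) - 9 = \left(-7\right) 70 - 9 = -490 - 9 = -499$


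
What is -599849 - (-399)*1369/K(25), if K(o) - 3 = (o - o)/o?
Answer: -417772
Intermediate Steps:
K(o) = 3 (K(o) = 3 + (o - o)/o = 3 + 0/o = 3 + 0 = 3)
-599849 - (-399)*1369/K(25) = -599849 - (-399)*1369/3 = -599849 - 1*(-182077) = -599849 + 182077 = -417772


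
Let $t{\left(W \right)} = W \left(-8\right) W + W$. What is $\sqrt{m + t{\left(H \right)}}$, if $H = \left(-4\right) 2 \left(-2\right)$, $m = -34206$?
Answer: $i \sqrt{36238} \approx 190.36 i$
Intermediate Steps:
$H = 16$ ($H = \left(-8\right) \left(-2\right) = 16$)
$t{\left(W \right)} = W - 8 W^{2}$ ($t{\left(W \right)} = - 8 W W + W = - 8 W^{2} + W = W - 8 W^{2}$)
$\sqrt{m + t{\left(H \right)}} = \sqrt{-34206 + 16 \left(1 - 128\right)} = \sqrt{-34206 + 16 \left(-127\right)} = \sqrt{-34206 - 2032} = \sqrt{-36238} = i \sqrt{36238}$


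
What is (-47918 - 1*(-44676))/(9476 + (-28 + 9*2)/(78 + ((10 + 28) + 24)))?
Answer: -45388/132663 ≈ -0.34213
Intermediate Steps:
(-47918 - 1*(-44676))/(9476 + (-28 + 9*2)/(78 + ((10 + 28) + 24))) = (-47918 + 44676)/(9476 + (-28 + 18)/(78 + (38 + 24))) = -3242/(9476 - 10/(78 + 62)) = -3242/(9476 - 10/140) = -3242/(9476 + (1/140)*(-10)) = -3242/(9476 - 1/14) = -3242/132663/14 = -3242*14/132663 = -45388/132663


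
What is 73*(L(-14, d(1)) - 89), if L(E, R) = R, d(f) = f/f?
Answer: -6424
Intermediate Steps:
d(f) = 1
73*(L(-14, d(1)) - 89) = 73*(1 - 89) = 73*(-88) = -6424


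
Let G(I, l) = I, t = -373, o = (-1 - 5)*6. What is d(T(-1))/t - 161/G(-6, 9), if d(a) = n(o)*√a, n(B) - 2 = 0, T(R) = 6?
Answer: 161/6 - 2*√6/373 ≈ 26.820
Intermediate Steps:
o = -36 (o = -6*6 = -36)
n(B) = 2 (n(B) = 2 + 0 = 2)
d(a) = 2*√a
d(T(-1))/t - 161/G(-6, 9) = (2*√6)/(-373) - 161/(-6) = (2*√6)*(-1/373) - 161*(-⅙) = -2*√6/373 + 161/6 = 161/6 - 2*√6/373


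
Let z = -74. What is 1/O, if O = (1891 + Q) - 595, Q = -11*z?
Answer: 1/2110 ≈ 0.00047393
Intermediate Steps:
Q = 814 (Q = -11*(-74) = 814)
O = 2110 (O = (1891 + 814) - 595 = 2705 - 595 = 2110)
1/O = 1/2110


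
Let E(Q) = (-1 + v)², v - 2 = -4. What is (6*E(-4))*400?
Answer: 21600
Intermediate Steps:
v = -2 (v = 2 - 4 = -2)
E(Q) = 9 (E(Q) = (-1 - 2)² = (-3)² = 9)
(6*E(-4))*400 = (6*9)*400 = 54*400 = 21600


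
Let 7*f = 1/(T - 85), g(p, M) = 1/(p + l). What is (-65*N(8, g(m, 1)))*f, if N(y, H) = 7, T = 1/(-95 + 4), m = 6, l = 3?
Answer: 5915/7736 ≈ 0.76461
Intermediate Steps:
T = -1/91 (T = 1/(-91) = -1/91 ≈ -0.010989)
g(p, M) = 1/(3 + p) (g(p, M) = 1/(p + 3) = 1/(3 + p))
f = -13/7736 (f = 1/(7*(-1/91 - 85)) = 1/(7*(-7736/91)) = (⅐)*(-91/7736) = -13/7736 ≈ -0.0016805)
(-65*N(8, g(m, 1)))*f = -65*7*(-13/7736) = -455*(-13/7736) = 5915/7736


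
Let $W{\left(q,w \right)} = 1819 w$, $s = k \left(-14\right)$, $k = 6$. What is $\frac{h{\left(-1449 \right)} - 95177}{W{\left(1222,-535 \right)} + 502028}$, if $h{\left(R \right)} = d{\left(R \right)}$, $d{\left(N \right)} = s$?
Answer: $\frac{95261}{471137} \approx 0.20219$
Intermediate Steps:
$s = -84$ ($s = 6 \left(-14\right) = -84$)
$d{\left(N \right)} = -84$
$h{\left(R \right)} = -84$
$\frac{h{\left(-1449 \right)} - 95177}{W{\left(1222,-535 \right)} + 502028} = \frac{-84 - 95177}{1819 \left(-535\right) + 502028} = \frac{-84 + \left(-1071401 + 976224\right)}{-973165 + 502028} = \frac{-84 - 95177}{-471137} = \left(-95261\right) \left(- \frac{1}{471137}\right) = \frac{95261}{471137}$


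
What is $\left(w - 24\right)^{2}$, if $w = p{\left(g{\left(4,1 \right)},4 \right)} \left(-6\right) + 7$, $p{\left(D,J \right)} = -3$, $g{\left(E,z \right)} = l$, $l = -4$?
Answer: $1$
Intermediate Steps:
$g{\left(E,z \right)} = -4$
$w = 25$ ($w = \left(-3\right) \left(-6\right) + 7 = 18 + 7 = 25$)
$\left(w - 24\right)^{2} = \left(25 - 24\right)^{2} = 1^{2} = 1$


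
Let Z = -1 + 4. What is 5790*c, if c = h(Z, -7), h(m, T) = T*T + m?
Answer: 301080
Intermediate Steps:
Z = 3
h(m, T) = m + T**2 (h(m, T) = T**2 + m = m + T**2)
c = 52 (c = 3 + (-7)**2 = 3 + 49 = 52)
5790*c = 5790*52 = 301080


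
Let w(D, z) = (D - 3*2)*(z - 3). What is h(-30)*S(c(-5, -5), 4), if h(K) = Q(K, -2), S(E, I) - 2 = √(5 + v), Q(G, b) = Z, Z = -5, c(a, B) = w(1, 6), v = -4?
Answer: -15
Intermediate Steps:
w(D, z) = (-6 + D)*(-3 + z) (w(D, z) = (D - 6)*(-3 + z) = (-6 + D)*(-3 + z))
c(a, B) = -15 (c(a, B) = 18 - 6*6 - 3*1 + 1*6 = 18 - 36 - 3 + 6 = -15)
Q(G, b) = -5
S(E, I) = 3 (S(E, I) = 2 + √(5 - 4) = 2 + √1 = 2 + 1 = 3)
h(K) = -5
h(-30)*S(c(-5, -5), 4) = -5*3 = -15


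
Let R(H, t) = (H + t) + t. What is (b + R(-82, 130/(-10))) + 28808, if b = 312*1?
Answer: 29012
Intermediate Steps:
R(H, t) = H + 2*t
b = 312
(b + R(-82, 130/(-10))) + 28808 = (312 + (-82 + 2*(130/(-10)))) + 28808 = (312 + (-82 + 2*(130*(-⅒)))) + 28808 = (312 + (-82 + 2*(-13))) + 28808 = (312 + (-82 - 26)) + 28808 = (312 - 108) + 28808 = 204 + 28808 = 29012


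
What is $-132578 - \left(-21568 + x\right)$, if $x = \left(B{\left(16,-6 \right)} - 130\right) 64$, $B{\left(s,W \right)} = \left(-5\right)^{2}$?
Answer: $-104290$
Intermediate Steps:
$B{\left(s,W \right)} = 25$
$x = -6720$ ($x = \left(25 - 130\right) 64 = \left(-105\right) 64 = -6720$)
$-132578 - \left(-21568 + x\right) = -132578 + \left(21568 - -6720\right) = -132578 + \left(21568 + 6720\right) = -132578 + 28288 = -104290$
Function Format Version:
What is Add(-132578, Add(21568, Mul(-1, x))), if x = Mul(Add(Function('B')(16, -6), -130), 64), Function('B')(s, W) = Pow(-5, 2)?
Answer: -104290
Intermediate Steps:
Function('B')(s, W) = 25
x = -6720 (x = Mul(Add(25, -130), 64) = Mul(-105, 64) = -6720)
Add(-132578, Add(21568, Mul(-1, x))) = Add(-132578, Add(21568, Mul(-1, -6720))) = Add(-132578, Add(21568, 6720)) = Add(-132578, 28288) = -104290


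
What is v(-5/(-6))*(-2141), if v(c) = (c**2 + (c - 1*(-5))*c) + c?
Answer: -246215/18 ≈ -13679.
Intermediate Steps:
v(c) = c + c**2 + c*(5 + c) (v(c) = (c**2 + (c + 5)*c) + c = (c**2 + (5 + c)*c) + c = (c**2 + c*(5 + c)) + c = c + c**2 + c*(5 + c))
v(-5/(-6))*(-2141) = (2*(-5/(-6))*(3 - 5/(-6)))*(-2141) = (2*(-5*(-1/6))*(3 - 5*(-1/6)))*(-2141) = (2*(5/6)*(3 + 5/6))*(-2141) = (2*(5/6)*(23/6))*(-2141) = (115/18)*(-2141) = -246215/18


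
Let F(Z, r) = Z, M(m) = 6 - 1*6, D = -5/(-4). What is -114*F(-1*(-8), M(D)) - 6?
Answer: -918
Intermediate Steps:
D = 5/4 (D = -5*(-1/4) = 5/4 ≈ 1.2500)
M(m) = 0 (M(m) = 6 - 6 = 0)
-114*F(-1*(-8), M(D)) - 6 = -(-114)*(-8) - 6 = -114*8 - 6 = -912 - 6 = -918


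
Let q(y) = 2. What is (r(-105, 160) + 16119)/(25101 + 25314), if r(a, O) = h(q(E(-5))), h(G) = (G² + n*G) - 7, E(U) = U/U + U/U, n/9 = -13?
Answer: 5294/16805 ≈ 0.31503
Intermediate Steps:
n = -117 (n = 9*(-13) = -117)
E(U) = 2 (E(U) = 1 + 1 = 2)
h(G) = -7 + G² - 117*G (h(G) = (G² - 117*G) - 7 = -7 + G² - 117*G)
r(a, O) = -237 (r(a, O) = -7 + 2² - 117*2 = -7 + 4 - 234 = -237)
(r(-105, 160) + 16119)/(25101 + 25314) = (-237 + 16119)/(25101 + 25314) = 15882/50415 = 15882*(1/50415) = 5294/16805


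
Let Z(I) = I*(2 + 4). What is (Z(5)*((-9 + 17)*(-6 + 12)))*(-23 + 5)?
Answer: -25920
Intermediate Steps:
Z(I) = 6*I (Z(I) = I*6 = 6*I)
(Z(5)*((-9 + 17)*(-6 + 12)))*(-23 + 5) = ((6*5)*((-9 + 17)*(-6 + 12)))*(-23 + 5) = (30*(8*6))*(-18) = (30*48)*(-18) = 1440*(-18) = -25920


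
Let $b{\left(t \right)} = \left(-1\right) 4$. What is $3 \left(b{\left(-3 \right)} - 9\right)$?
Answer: $-39$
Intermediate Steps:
$b{\left(t \right)} = -4$
$3 \left(b{\left(-3 \right)} - 9\right) = 3 \left(-4 - 9\right) = 3 \left(-13\right) = -39$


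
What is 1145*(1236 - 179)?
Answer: 1210265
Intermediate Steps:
1145*(1236 - 179) = 1145*1057 = 1210265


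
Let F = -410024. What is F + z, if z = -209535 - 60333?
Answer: -679892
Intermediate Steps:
z = -269868
F + z = -410024 - 269868 = -679892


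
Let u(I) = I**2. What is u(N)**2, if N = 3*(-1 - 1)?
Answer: 1296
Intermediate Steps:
N = -6 (N = 3*(-2) = -6)
u(N)**2 = ((-6)**2)**2 = 36**2 = 1296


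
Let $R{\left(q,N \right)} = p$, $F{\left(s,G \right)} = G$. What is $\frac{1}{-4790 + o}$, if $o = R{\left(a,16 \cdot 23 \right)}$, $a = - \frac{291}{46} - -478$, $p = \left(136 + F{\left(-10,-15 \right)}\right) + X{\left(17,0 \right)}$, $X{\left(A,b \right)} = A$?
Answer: $- \frac{1}{4652} \approx -0.00021496$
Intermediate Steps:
$p = 138$ ($p = \left(136 - 15\right) + 17 = 121 + 17 = 138$)
$a = \frac{21697}{46}$ ($a = \left(-291\right) \frac{1}{46} + 478 = - \frac{291}{46} + 478 = \frac{21697}{46} \approx 471.67$)
$R{\left(q,N \right)} = 138$
$o = 138$
$\frac{1}{-4790 + o} = \frac{1}{-4790 + 138} = \frac{1}{-4652} = - \frac{1}{4652}$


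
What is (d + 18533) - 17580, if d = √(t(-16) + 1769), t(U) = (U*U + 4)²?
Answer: 953 + √69369 ≈ 1216.4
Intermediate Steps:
t(U) = (4 + U²)² (t(U) = (U² + 4)² = (4 + U²)²)
d = √69369 (d = √((4 + (-16)²)² + 1769) = √((4 + 256)² + 1769) = √(260² + 1769) = √(67600 + 1769) = √69369 ≈ 263.38)
(d + 18533) - 17580 = (√69369 + 18533) - 17580 = (18533 + √69369) - 17580 = 953 + √69369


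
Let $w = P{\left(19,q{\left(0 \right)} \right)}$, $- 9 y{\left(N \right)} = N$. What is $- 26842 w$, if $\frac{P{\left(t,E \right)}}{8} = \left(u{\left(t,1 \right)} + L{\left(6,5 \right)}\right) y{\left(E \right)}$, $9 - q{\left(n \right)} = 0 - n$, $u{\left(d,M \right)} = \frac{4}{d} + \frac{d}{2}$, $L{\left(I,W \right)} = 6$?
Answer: $\frac{64098696}{19} \approx 3.3736 \cdot 10^{6}$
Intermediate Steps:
$u{\left(d,M \right)} = \frac{d}{2} + \frac{4}{d}$ ($u{\left(d,M \right)} = \frac{4}{d} + d \frac{1}{2} = \frac{4}{d} + \frac{d}{2} = \frac{d}{2} + \frac{4}{d}$)
$y{\left(N \right)} = - \frac{N}{9}$
$q{\left(n \right)} = 9 + n$ ($q{\left(n \right)} = 9 - \left(0 - n\right) = 9 - - n = 9 + n$)
$P{\left(t,E \right)} = - \frac{8 E \left(6 + \frac{t}{2} + \frac{4}{t}\right)}{9}$ ($P{\left(t,E \right)} = 8 \left(\left(\frac{t}{2} + \frac{4}{t}\right) + 6\right) \left(- \frac{E}{9}\right) = 8 \left(6 + \frac{t}{2} + \frac{4}{t}\right) \left(- \frac{E}{9}\right) = 8 \left(- \frac{E \left(6 + \frac{t}{2} + \frac{4}{t}\right)}{9}\right) = - \frac{8 E \left(6 + \frac{t}{2} + \frac{4}{t}\right)}{9}$)
$w = - \frac{2388}{19}$ ($w = - \frac{4 \left(9 + 0\right) \left(8 + 19^{2} + 12 \cdot 19\right)}{9 \cdot 19} = \left(- \frac{4}{9}\right) 9 \cdot \frac{1}{19} \left(8 + 361 + 228\right) = \left(- \frac{4}{9}\right) 9 \cdot \frac{1}{19} \cdot 597 = - \frac{2388}{19} \approx -125.68$)
$- 26842 w = \left(-26842\right) \left(- \frac{2388}{19}\right) = \frac{64098696}{19}$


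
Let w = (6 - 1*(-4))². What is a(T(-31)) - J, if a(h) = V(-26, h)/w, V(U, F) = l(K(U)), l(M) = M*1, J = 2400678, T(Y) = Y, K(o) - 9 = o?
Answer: -240067817/100 ≈ -2.4007e+6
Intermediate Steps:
K(o) = 9 + o
l(M) = M
V(U, F) = 9 + U
w = 100 (w = (6 + 4)² = 10² = 100)
a(h) = -17/100 (a(h) = (9 - 26)/100 = -17*1/100 = -17/100)
a(T(-31)) - J = -17/100 - 1*2400678 = -17/100 - 2400678 = -240067817/100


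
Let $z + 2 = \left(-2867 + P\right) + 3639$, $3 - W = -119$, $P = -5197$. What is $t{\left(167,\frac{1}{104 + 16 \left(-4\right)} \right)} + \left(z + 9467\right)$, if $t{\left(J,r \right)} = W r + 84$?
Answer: $\frac{102541}{20} \approx 5127.0$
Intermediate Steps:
$W = 122$ ($W = 3 - -119 = 3 + 119 = 122$)
$z = -4427$ ($z = -2 + \left(\left(-2867 - 5197\right) + 3639\right) = -2 + \left(-8064 + 3639\right) = -2 - 4425 = -4427$)
$t{\left(J,r \right)} = 84 + 122 r$ ($t{\left(J,r \right)} = 122 r + 84 = 84 + 122 r$)
$t{\left(167,\frac{1}{104 + 16 \left(-4\right)} \right)} + \left(z + 9467\right) = \left(84 + \frac{122}{104 + 16 \left(-4\right)}\right) + \left(-4427 + 9467\right) = \left(84 + \frac{122}{104 - 64}\right) + 5040 = \left(84 + \frac{122}{40}\right) + 5040 = \left(84 + 122 \cdot \frac{1}{40}\right) + 5040 = \left(84 + \frac{61}{20}\right) + 5040 = \frac{1741}{20} + 5040 = \frac{102541}{20}$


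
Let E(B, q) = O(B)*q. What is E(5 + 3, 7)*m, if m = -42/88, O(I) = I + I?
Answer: -588/11 ≈ -53.455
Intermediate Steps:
O(I) = 2*I
m = -21/44 (m = -42*1/88 = -21/44 ≈ -0.47727)
E(B, q) = 2*B*q (E(B, q) = (2*B)*q = 2*B*q)
E(5 + 3, 7)*m = (2*(5 + 3)*7)*(-21/44) = (2*8*7)*(-21/44) = 112*(-21/44) = -588/11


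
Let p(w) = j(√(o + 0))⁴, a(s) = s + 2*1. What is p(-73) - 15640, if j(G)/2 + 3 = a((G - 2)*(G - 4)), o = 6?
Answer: 4692216 - 1921920*√6 ≈ -15507.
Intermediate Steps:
a(s) = 2 + s (a(s) = s + 2 = 2 + s)
j(G) = -2 + 2*(-4 + G)*(-2 + G) (j(G) = -6 + 2*(2 + (G - 2)*(G - 4)) = -6 + 2*(2 + (-2 + G)*(-4 + G)) = -6 + 2*(2 + (-4 + G)*(-2 + G)) = -6 + (4 + 2*(-4 + G)*(-2 + G)) = -2 + 2*(-4 + G)*(-2 + G))
p(w) = (26 - 12*√6)⁴ (p(w) = (14 - 12*√(6 + 0) + 2*(√(6 + 0))²)⁴ = (14 - 12*√6 + 2*(√6)²)⁴ = (14 - 12*√6 + 2*6)⁴ = (14 - 12*√6 + 12)⁴ = (26 - 12*√6)⁴)
p(-73) - 15640 = (4707856 - 1921920*√6) - 15640 = 4692216 - 1921920*√6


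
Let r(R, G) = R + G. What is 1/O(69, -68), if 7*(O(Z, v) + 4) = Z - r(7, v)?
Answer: 7/102 ≈ 0.068627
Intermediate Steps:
r(R, G) = G + R
O(Z, v) = -5 - v/7 + Z/7 (O(Z, v) = -4 + (Z - (v + 7))/7 = -4 + (Z - (7 + v))/7 = -4 + (Z + (-7 - v))/7 = -4 + (-7 + Z - v)/7 = -4 + (-1 - v/7 + Z/7) = -5 - v/7 + Z/7)
1/O(69, -68) = 1/(-5 - 1/7*(-68) + (1/7)*69) = 1/(-5 + 68/7 + 69/7) = 1/(102/7) = 7/102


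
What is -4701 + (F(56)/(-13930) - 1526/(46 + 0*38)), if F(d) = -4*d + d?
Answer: -108341294/22885 ≈ -4734.2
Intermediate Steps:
F(d) = -3*d
-4701 + (F(56)/(-13930) - 1526/(46 + 0*38)) = -4701 + (-3*56/(-13930) - 1526/(46 + 0*38)) = -4701 + (-168*(-1/13930) - 1526/(46 + 0)) = -4701 + (12/995 - 1526/46) = -4701 + (12/995 - 1526*1/46) = -4701 + (12/995 - 763/23) = -4701 - 758909/22885 = -108341294/22885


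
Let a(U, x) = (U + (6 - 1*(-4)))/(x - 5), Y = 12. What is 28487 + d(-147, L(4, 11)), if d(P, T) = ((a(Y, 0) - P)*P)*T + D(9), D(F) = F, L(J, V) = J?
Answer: -276764/5 ≈ -55353.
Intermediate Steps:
a(U, x) = (10 + U)/(-5 + x) (a(U, x) = (U + (6 + 4))/(-5 + x) = (U + 10)/(-5 + x) = (10 + U)/(-5 + x))
d(P, T) = 9 + P*T*(-22/5 - P) (d(P, T) = (((10 + 12)/(-5 + 0) - P)*P)*T + 9 = ((22/(-5) - P)*P)*T + 9 = ((-1/5*22 - P)*P)*T + 9 = ((-22/5 - P)*P)*T + 9 = (P*(-22/5 - P))*T + 9 = P*T*(-22/5 - P) + 9 = 9 + P*T*(-22/5 - P))
28487 + d(-147, L(4, 11)) = 28487 + (9 - 1*4*(-147)**2 - 22/5*(-147)*4) = 28487 + (9 - 1*4*21609 + 12936/5) = 28487 + (9 - 86436 + 12936/5) = 28487 - 419199/5 = -276764/5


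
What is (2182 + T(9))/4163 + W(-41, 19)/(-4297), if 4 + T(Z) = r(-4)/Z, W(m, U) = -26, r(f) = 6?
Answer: 28409906/53665233 ≈ 0.52939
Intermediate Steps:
T(Z) = -4 + 6/Z
(2182 + T(9))/4163 + W(-41, 19)/(-4297) = (2182 + (-4 + 6/9))/4163 - 26/(-4297) = (2182 + (-4 + 6*(1/9)))*(1/4163) - 26*(-1/4297) = (2182 + (-4 + 2/3))*(1/4163) + 26/4297 = (2182 - 10/3)*(1/4163) + 26/4297 = (6536/3)*(1/4163) + 26/4297 = 6536/12489 + 26/4297 = 28409906/53665233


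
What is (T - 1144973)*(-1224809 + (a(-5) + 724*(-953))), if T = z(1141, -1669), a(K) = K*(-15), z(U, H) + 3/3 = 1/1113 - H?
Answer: 2436460444011584/1113 ≈ 2.1891e+12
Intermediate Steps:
z(U, H) = -1112/1113 - H (z(U, H) = -1 + (1/1113 - H) = -1112/1113 - H)
a(K) = -15*K
T = 1856485/1113 (T = -1112/1113 - 1*(-1669) = -1112/1113 + 1669 = 1856485/1113 ≈ 1668.0)
(T - 1144973)*(-1224809 + (a(-5) + 724*(-953))) = (1856485/1113 - 1144973)*(-1224809 + (-15*(-5) + 724*(-953))) = -1272498464*(-1224809 + (75 - 689972))/1113 = -1272498464*(-1224809 - 689897)/1113 = -1272498464/1113*(-1914706) = 2436460444011584/1113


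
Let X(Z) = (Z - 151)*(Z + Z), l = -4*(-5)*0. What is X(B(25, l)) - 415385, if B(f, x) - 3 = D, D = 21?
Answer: -421481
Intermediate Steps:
l = 0 (l = 20*0 = 0)
B(f, x) = 24 (B(f, x) = 3 + 21 = 24)
X(Z) = 2*Z*(-151 + Z) (X(Z) = (-151 + Z)*(2*Z) = 2*Z*(-151 + Z))
X(B(25, l)) - 415385 = 2*24*(-151 + 24) - 415385 = 2*24*(-127) - 415385 = -6096 - 415385 = -421481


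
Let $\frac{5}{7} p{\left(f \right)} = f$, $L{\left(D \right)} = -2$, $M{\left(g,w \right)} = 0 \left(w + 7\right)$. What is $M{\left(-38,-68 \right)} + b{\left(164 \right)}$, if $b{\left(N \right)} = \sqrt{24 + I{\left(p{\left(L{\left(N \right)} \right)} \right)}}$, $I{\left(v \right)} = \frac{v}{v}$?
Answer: $5$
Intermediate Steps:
$M{\left(g,w \right)} = 0$ ($M{\left(g,w \right)} = 0 \left(7 + w\right) = 0$)
$p{\left(f \right)} = \frac{7 f}{5}$
$I{\left(v \right)} = 1$
$b{\left(N \right)} = 5$ ($b{\left(N \right)} = \sqrt{24 + 1} = \sqrt{25} = 5$)
$M{\left(-38,-68 \right)} + b{\left(164 \right)} = 0 + 5 = 5$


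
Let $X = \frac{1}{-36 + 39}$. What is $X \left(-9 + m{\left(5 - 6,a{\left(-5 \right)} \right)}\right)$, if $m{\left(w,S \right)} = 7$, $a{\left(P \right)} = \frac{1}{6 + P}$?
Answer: $- \frac{2}{3} \approx -0.66667$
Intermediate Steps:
$X = \frac{1}{3} \approx 0.33333$
$X \left(-9 + m{\left(5 - 6,a{\left(-5 \right)} \right)}\right) = \frac{-9 + 7}{3} = \frac{1}{3} \left(-2\right) = - \frac{2}{3}$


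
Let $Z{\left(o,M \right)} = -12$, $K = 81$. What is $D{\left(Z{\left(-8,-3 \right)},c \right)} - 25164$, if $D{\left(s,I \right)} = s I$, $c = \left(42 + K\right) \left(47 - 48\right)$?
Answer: $-23688$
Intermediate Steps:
$c = -123$ ($c = \left(42 + 81\right) \left(47 - 48\right) = 123 \left(-1\right) = -123$)
$D{\left(s,I \right)} = I s$
$D{\left(Z{\left(-8,-3 \right)},c \right)} - 25164 = \left(-123\right) \left(-12\right) - 25164 = 1476 - 25164 = -23688$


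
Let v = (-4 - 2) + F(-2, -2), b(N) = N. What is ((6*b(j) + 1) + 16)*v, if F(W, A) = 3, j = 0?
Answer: -51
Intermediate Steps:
v = -3 (v = (-4 - 2) + 3 = -6 + 3 = -3)
((6*b(j) + 1) + 16)*v = ((6*0 + 1) + 16)*(-3) = ((0 + 1) + 16)*(-3) = (1 + 16)*(-3) = 17*(-3) = -51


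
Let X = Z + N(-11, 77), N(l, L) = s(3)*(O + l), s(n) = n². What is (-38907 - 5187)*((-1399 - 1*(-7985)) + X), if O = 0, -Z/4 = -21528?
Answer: -4083060306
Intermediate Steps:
Z = 86112 (Z = -4*(-21528) = 86112)
N(l, L) = 9*l (N(l, L) = 3²*(0 + l) = 9*l)
X = 86013 (X = 86112 + 9*(-11) = 86112 - 99 = 86013)
(-38907 - 5187)*((-1399 - 1*(-7985)) + X) = (-38907 - 5187)*((-1399 - 1*(-7985)) + 86013) = -44094*((-1399 + 7985) + 86013) = -44094*(6586 + 86013) = -44094*92599 = -4083060306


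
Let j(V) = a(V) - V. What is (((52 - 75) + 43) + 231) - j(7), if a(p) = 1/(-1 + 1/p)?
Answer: 1555/6 ≈ 259.17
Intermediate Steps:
a(p) = 1/(-1 + 1/p)
j(V) = -V - V/(-1 + V) (j(V) = -V/(-1 + V) - V = -V - V/(-1 + V))
(((52 - 75) + 43) + 231) - j(7) = (((52 - 75) + 43) + 231) - (-1)*7**2/(-1 + 7) = ((-23 + 43) + 231) - (-1)*49/6 = (20 + 231) - (-1)*49/6 = 251 - 1*(-49/6) = 251 + 49/6 = 1555/6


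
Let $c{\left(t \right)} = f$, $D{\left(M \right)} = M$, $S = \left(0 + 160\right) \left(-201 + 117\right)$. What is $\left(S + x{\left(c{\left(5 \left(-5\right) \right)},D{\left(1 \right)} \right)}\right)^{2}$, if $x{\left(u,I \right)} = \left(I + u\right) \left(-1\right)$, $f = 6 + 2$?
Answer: $180875601$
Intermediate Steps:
$S = -13440$ ($S = 160 \left(-84\right) = -13440$)
$f = 8$
$c{\left(t \right)} = 8$
$x{\left(u,I \right)} = - I - u$
$\left(S + x{\left(c{\left(5 \left(-5\right) \right)},D{\left(1 \right)} \right)}\right)^{2} = \left(-13440 - 9\right)^{2} = \left(-13449\right)^{2} = 180875601$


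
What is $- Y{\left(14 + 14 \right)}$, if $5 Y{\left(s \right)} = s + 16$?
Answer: $- \frac{44}{5} \approx -8.8$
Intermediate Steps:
$Y{\left(s \right)} = \frac{16}{5} + \frac{s}{5}$ ($Y{\left(s \right)} = \frac{s + 16}{5} = \frac{16 + s}{5} = \frac{16}{5} + \frac{s}{5}$)
$- Y{\left(14 + 14 \right)} = - (\frac{16}{5} + \frac{14 + 14}{5}) = - (\frac{16}{5} + \frac{1}{5} \cdot 28) = - (\frac{16}{5} + \frac{28}{5}) = \left(-1\right) \frac{44}{5} = - \frac{44}{5}$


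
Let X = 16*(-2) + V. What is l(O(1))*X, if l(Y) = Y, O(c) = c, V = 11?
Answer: -21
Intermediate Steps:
X = -21 (X = 16*(-2) + 11 = -32 + 11 = -21)
l(O(1))*X = 1*(-21) = -21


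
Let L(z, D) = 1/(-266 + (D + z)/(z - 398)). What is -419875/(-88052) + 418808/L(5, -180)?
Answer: -3848581872824933/34604436 ≈ -1.1122e+8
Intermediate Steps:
L(z, D) = 1/(-266 + (D + z)/(-398 + z))
-419875/(-88052) + 418808/L(5, -180) = -419875/(-88052) + 418808/(((-398 + 5)/(105868 - 180 - 265*5))) = -419875*(-1/88052) + 418808/((-393/(105868 - 180 - 1325))) = 419875/88052 + 418808/((-393/104363)) = 419875/88052 + 418808/(((1/104363)*(-393))) = 419875/88052 + 418808/(-393/104363) = 419875/88052 + 418808*(-104363/393) = 419875/88052 - 43708059304/393 = -3848581872824933/34604436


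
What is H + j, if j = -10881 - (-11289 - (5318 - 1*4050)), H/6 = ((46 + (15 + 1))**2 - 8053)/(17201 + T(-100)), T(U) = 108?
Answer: 28984630/17309 ≈ 1674.5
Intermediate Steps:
H = -25254/17309 (H = 6*(((46 + (15 + 1))**2 - 8053)/(17201 + 108)) = 6*(((46 + 16)**2 - 8053)/17309) = 6*((62**2 - 8053)*(1/17309)) = 6*((3844 - 8053)*(1/17309)) = 6*(-4209*1/17309) = 6*(-4209/17309) = -25254/17309 ≈ -1.4590)
j = 1676 (j = -10881 - (-11289 - (5318 - 4050)) = -10881 - (-11289 - 1*1268) = -10881 - (-11289 - 1268) = -10881 - 1*(-12557) = -10881 + 12557 = 1676)
H + j = -25254/17309 + 1676 = 28984630/17309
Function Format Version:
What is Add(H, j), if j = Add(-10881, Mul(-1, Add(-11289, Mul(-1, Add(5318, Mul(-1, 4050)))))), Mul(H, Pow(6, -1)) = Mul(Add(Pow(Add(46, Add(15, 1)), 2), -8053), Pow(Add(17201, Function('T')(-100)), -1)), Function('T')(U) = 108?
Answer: Rational(28984630, 17309) ≈ 1674.5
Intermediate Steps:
H = Rational(-25254, 17309) (H = Mul(6, Mul(Add(Pow(Add(46, Add(15, 1)), 2), -8053), Pow(Add(17201, 108), -1))) = Mul(6, Mul(Add(Pow(Add(46, 16), 2), -8053), Pow(17309, -1))) = Mul(6, Mul(Add(Pow(62, 2), -8053), Rational(1, 17309))) = Mul(6, Mul(Add(3844, -8053), Rational(1, 17309))) = Mul(6, Mul(-4209, Rational(1, 17309))) = Mul(6, Rational(-4209, 17309)) = Rational(-25254, 17309) ≈ -1.4590)
j = 1676 (j = Add(-10881, Mul(-1, Add(-11289, Mul(-1, Add(5318, -4050))))) = Add(-10881, Mul(-1, Add(-11289, Mul(-1, 1268)))) = Add(-10881, Mul(-1, Add(-11289, -1268))) = Add(-10881, Mul(-1, -12557)) = Add(-10881, 12557) = 1676)
Add(H, j) = Add(Rational(-25254, 17309), 1676) = Rational(28984630, 17309)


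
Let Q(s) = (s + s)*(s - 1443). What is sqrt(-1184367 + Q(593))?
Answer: I*sqrt(2192467) ≈ 1480.7*I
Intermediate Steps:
Q(s) = 2*s*(-1443 + s) (Q(s) = (2*s)*(-1443 + s) = 2*s*(-1443 + s))
sqrt(-1184367 + Q(593)) = sqrt(-1184367 + 2*593*(-1443 + 593)) = sqrt(-1184367 + 2*593*(-850)) = sqrt(-1184367 - 1008100) = sqrt(-2192467) = I*sqrt(2192467)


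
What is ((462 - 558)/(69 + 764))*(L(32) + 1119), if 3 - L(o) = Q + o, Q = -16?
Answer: -15168/119 ≈ -127.46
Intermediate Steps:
L(o) = 19 - o (L(o) = 3 - (-16 + o) = 3 + (16 - o) = 19 - o)
((462 - 558)/(69 + 764))*(L(32) + 1119) = ((462 - 558)/(69 + 764))*((19 - 1*32) + 1119) = (-96/833)*((19 - 32) + 1119) = (-96*1/833)*(-13 + 1119) = -96/833*1106 = -15168/119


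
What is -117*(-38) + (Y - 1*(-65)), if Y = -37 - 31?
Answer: 4443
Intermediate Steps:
Y = -68
-117*(-38) + (Y - 1*(-65)) = -117*(-38) + (-68 - 1*(-65)) = 4446 + (-68 + 65) = 4446 - 3 = 4443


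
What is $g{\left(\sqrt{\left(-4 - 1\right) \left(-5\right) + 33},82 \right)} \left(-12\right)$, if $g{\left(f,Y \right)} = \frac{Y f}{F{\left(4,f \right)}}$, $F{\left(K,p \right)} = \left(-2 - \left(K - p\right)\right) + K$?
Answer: $- \frac{9512}{9} - \frac{328 \sqrt{58}}{9} \approx -1334.4$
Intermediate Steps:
$F{\left(K,p \right)} = -2 + p$ ($F{\left(K,p \right)} = \left(-2 - \left(K - p\right)\right) + K = \left(-2 + p - K\right) + K = -2 + p$)
$g{\left(f,Y \right)} = \frac{Y f}{-2 + f}$
$g{\left(\sqrt{\left(-4 - 1\right) \left(-5\right) + 33},82 \right)} \left(-12\right) = \frac{82 \sqrt{\left(-4 - 1\right) \left(-5\right) + 33}}{-2 + \sqrt{\left(-4 - 1\right) \left(-5\right) + 33}} \left(-12\right) = \frac{82 \sqrt{\left(-5\right) \left(-5\right) + 33}}{-2 + \sqrt{\left(-5\right) \left(-5\right) + 33}} \left(-12\right) = \frac{82 \sqrt{25 + 33}}{-2 + \sqrt{25 + 33}} \left(-12\right) = \frac{82 \sqrt{58}}{-2 + \sqrt{58}} \left(-12\right) = - \frac{984 \sqrt{58}}{-2 + \sqrt{58}}$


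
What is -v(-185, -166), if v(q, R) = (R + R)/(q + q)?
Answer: -166/185 ≈ -0.89730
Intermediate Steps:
v(q, R) = R/q (v(q, R) = (2*R)/((2*q)) = (2*R)*(1/(2*q)) = R/q)
-v(-185, -166) = -(-166)/(-185) = -(-166)*(-1)/185 = -1*166/185 = -166/185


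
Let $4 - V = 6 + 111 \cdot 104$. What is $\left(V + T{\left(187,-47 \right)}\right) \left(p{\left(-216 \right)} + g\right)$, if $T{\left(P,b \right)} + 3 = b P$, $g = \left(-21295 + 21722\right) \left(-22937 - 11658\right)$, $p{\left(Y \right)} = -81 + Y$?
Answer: $300440298356$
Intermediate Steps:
$g = -14772065$ ($g = 427 \left(-34595\right) = -14772065$)
$V = -11546$ ($V = 4 - \left(6 + 111 \cdot 104\right) = 4 - \left(6 + 11544\right) = 4 - 11550 = -11546$)
$T{\left(P,b \right)} = -3 + P b$ ($T{\left(P,b \right)} = -3 + b P = -3 + P b$)
$\left(V + T{\left(187,-47 \right)}\right) \left(p{\left(-216 \right)} + g\right) = \left(-11546 + \left(-3 + 187 \left(-47\right)\right)\right) \left(\left(-81 - 216\right) - 14772065\right) = \left(-11546 - 8792\right) \left(-297 - 14772065\right) = \left(-11546 - 8792\right) \left(-14772362\right) = \left(-20338\right) \left(-14772362\right) = 300440298356$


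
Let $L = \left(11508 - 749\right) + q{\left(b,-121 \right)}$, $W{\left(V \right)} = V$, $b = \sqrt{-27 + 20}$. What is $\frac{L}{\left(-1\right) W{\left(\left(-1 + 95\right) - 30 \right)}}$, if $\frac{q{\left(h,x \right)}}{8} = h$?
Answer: $- \frac{10759}{64} - \frac{i \sqrt{7}}{8} \approx -168.11 - 0.33072 i$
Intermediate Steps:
$b = i \sqrt{7}$ ($b = \sqrt{-7} = i \sqrt{7} \approx 2.6458 i$)
$q{\left(h,x \right)} = 8 h$
$L = 10759 + 8 i \sqrt{7}$ ($L = \left(11508 - 749\right) + 8 i \sqrt{7} = 10759 + 8 i \sqrt{7} \approx 10759.0 + 21.166 i$)
$\frac{L}{\left(-1\right) W{\left(\left(-1 + 95\right) - 30 \right)}} = \frac{10759 + 8 i \sqrt{7}}{\left(-1\right) \left(\left(-1 + 95\right) - 30\right)} = \frac{10759 + 8 i \sqrt{7}}{\left(-1\right) \left(94 - 30\right)} = \frac{10759 + 8 i \sqrt{7}}{\left(-1\right) 64} = \frac{10759 + 8 i \sqrt{7}}{-64} = \left(10759 + 8 i \sqrt{7}\right) \left(- \frac{1}{64}\right) = - \frac{10759}{64} - \frac{i \sqrt{7}}{8}$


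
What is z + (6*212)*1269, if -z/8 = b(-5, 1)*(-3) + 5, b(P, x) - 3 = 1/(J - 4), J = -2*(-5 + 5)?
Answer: 1614194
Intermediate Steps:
J = 0 (J = -2*0 = 0)
b(P, x) = 11/4 (b(P, x) = 3 + 1/(0 - 4) = 3 + 1/(-4) = 3 - ¼ = 11/4)
z = 26 (z = -8*((11/4)*(-3) + 5) = -8*(-33/4 + 5) = -8*(-13/4) = 26)
z + (6*212)*1269 = 26 + (6*212)*1269 = 26 + 1272*1269 = 26 + 1614168 = 1614194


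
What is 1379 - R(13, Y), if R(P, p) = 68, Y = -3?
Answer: 1311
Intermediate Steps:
1379 - R(13, Y) = 1379 - 1*68 = 1379 - 68 = 1311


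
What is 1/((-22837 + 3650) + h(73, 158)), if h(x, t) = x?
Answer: -1/19114 ≈ -5.2318e-5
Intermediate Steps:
1/((-22837 + 3650) + h(73, 158)) = 1/((-22837 + 3650) + 73) = 1/(-19187 + 73) = 1/(-19114) = -1/19114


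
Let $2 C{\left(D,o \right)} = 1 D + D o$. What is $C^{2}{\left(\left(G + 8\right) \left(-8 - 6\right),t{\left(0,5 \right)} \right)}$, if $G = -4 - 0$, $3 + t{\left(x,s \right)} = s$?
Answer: $7056$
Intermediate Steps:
$t{\left(x,s \right)} = -3 + s$
$G = -4$ ($G = -4 + 0 = -4$)
$C{\left(D,o \right)} = \frac{D}{2} + \frac{D o}{2}$ ($C{\left(D,o \right)} = \frac{1 D + D o}{2} = \frac{D + D o}{2} = \frac{D}{2} + \frac{D o}{2}$)
$C^{2}{\left(\left(G + 8\right) \left(-8 - 6\right),t{\left(0,5 \right)} \right)} = \left(\frac{\left(-4 + 8\right) \left(-8 - 6\right) \left(1 + \left(-3 + 5\right)\right)}{2}\right)^{2} = \left(\frac{4 \left(-14\right) \left(1 + 2\right)}{2}\right)^{2} = \left(\frac{1}{2} \left(-56\right) 3\right)^{2} = \left(-84\right)^{2} = 7056$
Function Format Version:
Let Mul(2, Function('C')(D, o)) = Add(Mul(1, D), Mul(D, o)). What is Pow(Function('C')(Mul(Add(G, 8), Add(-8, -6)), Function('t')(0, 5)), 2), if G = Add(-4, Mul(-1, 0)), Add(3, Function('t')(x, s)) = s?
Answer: 7056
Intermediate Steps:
Function('t')(x, s) = Add(-3, s)
G = -4 (G = Add(-4, 0) = -4)
Function('C')(D, o) = Add(Mul(Rational(1, 2), D), Mul(Rational(1, 2), D, o)) (Function('C')(D, o) = Mul(Rational(1, 2), Add(Mul(1, D), Mul(D, o))) = Mul(Rational(1, 2), Add(D, Mul(D, o))) = Add(Mul(Rational(1, 2), D), Mul(Rational(1, 2), D, o)))
Pow(Function('C')(Mul(Add(G, 8), Add(-8, -6)), Function('t')(0, 5)), 2) = Pow(Mul(Rational(1, 2), Mul(Add(-4, 8), Add(-8, -6)), Add(1, Add(-3, 5))), 2) = Pow(Mul(Rational(1, 2), Mul(4, -14), Add(1, 2)), 2) = Pow(Mul(Rational(1, 2), -56, 3), 2) = Pow(-84, 2) = 7056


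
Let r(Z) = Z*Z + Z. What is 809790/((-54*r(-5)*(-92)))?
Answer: 26993/3312 ≈ 8.1501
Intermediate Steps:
r(Z) = Z + Z**2 (r(Z) = Z**2 + Z = Z + Z**2)
809790/((-54*r(-5)*(-92))) = 809790/((-(-270)*(1 - 5)*(-92))) = 809790/((-(-270)*(-4)*(-92))) = 809790/((-54*20*(-92))) = 809790/((-1080*(-92))) = 809790/99360 = 809790*(1/99360) = 26993/3312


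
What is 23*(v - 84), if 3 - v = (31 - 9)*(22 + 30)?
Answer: -28175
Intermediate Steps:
v = -1141 (v = 3 - (31 - 9)*(22 + 30) = 3 - 22*52 = 3 - 1*1144 = 3 - 1144 = -1141)
23*(v - 84) = 23*(-1141 - 84) = 23*(-1225) = -28175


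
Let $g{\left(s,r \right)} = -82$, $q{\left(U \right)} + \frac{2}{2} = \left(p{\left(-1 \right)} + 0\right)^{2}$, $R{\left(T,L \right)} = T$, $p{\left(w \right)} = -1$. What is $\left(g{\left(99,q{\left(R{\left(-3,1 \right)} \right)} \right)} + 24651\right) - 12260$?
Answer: $12309$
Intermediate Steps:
$q{\left(U \right)} = 0$ ($q{\left(U \right)} = -1 + \left(-1 + 0\right)^{2} = -1 + \left(-1\right)^{2} = -1 + 1 = 0$)
$\left(g{\left(99,q{\left(R{\left(-3,1 \right)} \right)} \right)} + 24651\right) - 12260 = \left(-82 + 24651\right) - 12260 = 24569 - 12260 = 12309$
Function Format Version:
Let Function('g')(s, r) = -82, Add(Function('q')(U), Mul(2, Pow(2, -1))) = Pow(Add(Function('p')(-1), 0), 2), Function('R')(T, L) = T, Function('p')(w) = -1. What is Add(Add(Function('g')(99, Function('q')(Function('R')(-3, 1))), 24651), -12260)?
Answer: 12309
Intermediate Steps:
Function('q')(U) = 0 (Function('q')(U) = Add(-1, Pow(Add(-1, 0), 2)) = Add(-1, Pow(-1, 2)) = Add(-1, 1) = 0)
Add(Add(Function('g')(99, Function('q')(Function('R')(-3, 1))), 24651), -12260) = Add(Add(-82, 24651), -12260) = Add(24569, -12260) = 12309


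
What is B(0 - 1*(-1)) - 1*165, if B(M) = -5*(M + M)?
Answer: -175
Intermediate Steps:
B(M) = -10*M
B(0 - 1*(-1)) - 1*165 = -10*(0 - 1*(-1)) - 1*165 = -10*(0 + 1) - 165 = -10*1 - 165 = -10 - 165 = -175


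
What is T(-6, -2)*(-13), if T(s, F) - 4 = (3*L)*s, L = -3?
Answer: -754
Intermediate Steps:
T(s, F) = 4 - 9*s (T(s, F) = 4 + (3*(-3))*s = 4 - 9*s)
T(-6, -2)*(-13) = (4 - 9*(-6))*(-13) = (4 + 54)*(-13) = 58*(-13) = -754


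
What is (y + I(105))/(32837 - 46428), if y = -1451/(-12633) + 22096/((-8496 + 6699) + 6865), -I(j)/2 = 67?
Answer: 2073182365/217537695501 ≈ 0.0095302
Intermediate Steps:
I(j) = -134 (I(j) = -2*67 = -134)
y = 71623109/16006011 (y = -1451*(-1/12633) + 22096/(-1797 + 6865) = 1451/12633 + 22096/5068 = 1451/12633 + 22096*(1/5068) = 1451/12633 + 5524/1267 = 71623109/16006011 ≈ 4.4748)
(y + I(105))/(32837 - 46428) = (71623109/16006011 - 134)/(32837 - 46428) = -2073182365/16006011/(-13591) = -2073182365/16006011*(-1/13591) = 2073182365/217537695501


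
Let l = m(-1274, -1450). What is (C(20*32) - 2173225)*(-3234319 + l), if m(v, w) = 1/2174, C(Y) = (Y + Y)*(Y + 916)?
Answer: 1276517238585225/2174 ≈ 5.8717e+11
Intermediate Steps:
C(Y) = 2*Y*(916 + Y) (C(Y) = (2*Y)*(916 + Y) = 2*Y*(916 + Y))
m(v, w) = 1/2174
l = 1/2174 ≈ 0.00045998
(C(20*32) - 2173225)*(-3234319 + l) = (2*(20*32)*(916 + 20*32) - 2173225)*(-3234319 + 1/2174) = (2*640*(916 + 640) - 2173225)*(-7031409505/2174) = (2*640*1556 - 2173225)*(-7031409505/2174) = (1991680 - 2173225)*(-7031409505/2174) = -181545*(-7031409505/2174) = 1276517238585225/2174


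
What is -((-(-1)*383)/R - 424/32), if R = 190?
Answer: 4269/380 ≈ 11.234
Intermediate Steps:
-((-(-1)*383)/R - 424/32) = -(-(-1)*383/190 - 424/32) = -(-1*(-383)*(1/190) - 424*1/32) = -(383*(1/190) - 53/4) = -(383/190 - 53/4) = -1*(-4269/380) = 4269/380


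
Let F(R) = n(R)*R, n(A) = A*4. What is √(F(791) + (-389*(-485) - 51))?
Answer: √2691338 ≈ 1640.5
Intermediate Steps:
n(A) = 4*A
F(R) = 4*R² (F(R) = (4*R)*R = 4*R²)
√(F(791) + (-389*(-485) - 51)) = √(4*791² + (-389*(-485) - 51)) = √(4*625681 + (188665 - 51)) = √(2502724 + 188614) = √2691338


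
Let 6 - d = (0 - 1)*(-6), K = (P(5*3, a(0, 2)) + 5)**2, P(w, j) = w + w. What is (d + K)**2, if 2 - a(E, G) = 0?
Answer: 1500625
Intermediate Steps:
a(E, G) = 2 (a(E, G) = 2 - 1*0 = 2 + 0 = 2)
P(w, j) = 2*w
K = 1225 (K = (2*(5*3) + 5)**2 = (2*15 + 5)**2 = (30 + 5)**2 = 35**2 = 1225)
d = 0 (d = 6 - (0 - 1)*(-6) = 6 - (-1)*(-6) = 6 - 1*6 = 6 - 6 = 0)
(d + K)**2 = (0 + 1225)**2 = 1225**2 = 1500625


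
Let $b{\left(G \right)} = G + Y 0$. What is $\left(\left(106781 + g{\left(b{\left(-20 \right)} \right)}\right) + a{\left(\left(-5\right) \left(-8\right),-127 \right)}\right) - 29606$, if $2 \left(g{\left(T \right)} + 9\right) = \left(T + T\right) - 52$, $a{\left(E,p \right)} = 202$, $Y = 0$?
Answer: $77322$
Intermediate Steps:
$b{\left(G \right)} = G$ ($b{\left(G \right)} = G + 0 \cdot 0 = G + 0 = G$)
$g{\left(T \right)} = -35 + T$ ($g{\left(T \right)} = -9 + \frac{\left(T + T\right) - 52}{2} = -9 + \frac{2 T - 52}{2} = -9 + \frac{-52 + 2 T}{2} = -9 + \left(-26 + T\right) = -35 + T$)
$\left(\left(106781 + g{\left(b{\left(-20 \right)} \right)}\right) + a{\left(\left(-5\right) \left(-8\right),-127 \right)}\right) - 29606 = \left(\left(106781 - 55\right) + 202\right) - 29606 = \left(106726 + 202\right) - 29606 = 106928 - 29606 = 77322$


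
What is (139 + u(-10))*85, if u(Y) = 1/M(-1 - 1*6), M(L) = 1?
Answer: 11900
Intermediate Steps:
u(Y) = 1 (u(Y) = 1/1 = 1)
(139 + u(-10))*85 = (139 + 1)*85 = 140*85 = 11900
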